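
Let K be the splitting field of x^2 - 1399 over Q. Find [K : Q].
[K : Q] = 2

f(x) = x^2 - 1399 factors as (x - √1399)(x + √1399). The splitting field is K = Q(√1399). Since 1399 is squarefree and > 1, it is not a perfect square, so x^2 - 1399 is irreducible over Q and [Q(√1399) : Q] = 2. Hence [K : Q] = 2.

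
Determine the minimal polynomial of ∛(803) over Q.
m_α(x) = x^3 - 803

α satisfies α^3 = 803, so x^3 - 803 annihilates α. By the rational root test, a rational root p/q (in lowest terms) of x^3 - 803 would satisfy p^3 = 803 q^3, forcing q = 1 and p^3 = 803; but 803 is not a perfect cube, contradiction. A monic cubic over Q with no rational root is irreducible (any nontrivial factorization would include a linear factor). Hence x^3 - 803 is the minimal polynomial of α, and in particular [Q(α):Q] = 3.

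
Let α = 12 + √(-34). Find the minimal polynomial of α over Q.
m_α(x) = x^2 - 24x + 178

From α - 12 = √(-34), squaring gives (α - 12)^2 = -34, i.e. α^2 - 24α + 144 = -34, so α^2 - 24α + 178 = 0. The discriminant of x^2 - 24x + 178 is (-24)^2 - 4·(178) = 576 - 712 = -136, and 4·(-34) is not a perfect square in Q since -34 is squarefree and ≠ 1. Hence x^2 - 24x + 178 is irreducible over Q and is the minimal polynomial of α.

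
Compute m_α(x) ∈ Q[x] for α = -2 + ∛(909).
m_α(x) = x^3 + 6x^2 + 12x - 901

Set β = α + 2 = ∛(909), so β^3 = 909. Then (α + 2)^3 - 909 = 0, i.e. α is a root of g(x) = (x + 2)^3 - 909 = x^3 + 6x^2 + 12x - 901. Since g(x) = h(x + 2) where h(x) = x^3 - 909, and h is irreducible over Q (because 909 is not a perfect cube, so h has no rational root, and a monic cubic with no rational root is irreducible), g is also irreducible (irreducibility is preserved under the substitution x → x + 2). Hence m_α(x) = x^3 + 6x^2 + 12x - 901.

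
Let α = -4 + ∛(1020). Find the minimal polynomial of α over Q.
m_α(x) = x^3 + 12x^2 + 48x - 956

Set β = α + 4 = ∛(1020), so β^3 = 1020. Then (α + 4)^3 - 1020 = 0, i.e. α is a root of g(x) = (x + 4)^3 - 1020 = x^3 + 12x^2 + 48x - 956. Since g(x) = h(x + 4) where h(x) = x^3 - 1020, and h is irreducible over Q (because 1020 is not a perfect cube, so h has no rational root, and a monic cubic with no rational root is irreducible), g is also irreducible (irreducibility is preserved under the substitution x → x + 4). Hence m_α(x) = x^3 + 12x^2 + 48x - 956.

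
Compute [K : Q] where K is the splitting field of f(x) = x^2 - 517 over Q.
[K : Q] = 2

f(x) = x^2 - 517 factors as (x - √517)(x + √517). The splitting field is K = Q(√517). Since 517 is squarefree and > 1, it is not a perfect square, so x^2 - 517 is irreducible over Q and [Q(√517) : Q] = 2. Hence [K : Q] = 2.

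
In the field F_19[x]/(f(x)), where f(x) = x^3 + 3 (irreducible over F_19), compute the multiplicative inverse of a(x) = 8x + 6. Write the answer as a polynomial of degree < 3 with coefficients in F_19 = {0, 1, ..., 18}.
a(x)^(-1) ≡ 14x^2 + 18x + 15 (mod f(x))

Since f is irreducible over F_19, F_19[x]/(f) is a field and a(x) ≠ 0 has an inverse. Apply the extended Euclidean algorithm to f(x) and a(x) in F_19[x]: f(x) = (12x^2 + 10x + 2)·a(x) + (10). The last nonzero remainder is the constant 10 = gcd(f, a) in F_19. Back-substituting through the division chain expresses 10 = s(x)·a(x) + t(x)·f(x) with s(x) ≡ 7x^2 + 9x + 17 (mod f), so (7x^2 + 9x + 17)·a(x) ≡ 10 (mod f). Multiplying by 10^(-1) ≡ 2 in F_19 gives a(x)^(-1) ≡ 2·(7x^2 + 9x + 17) ≡ 14x^2 + 18x + 15 (mod f). Check: (8x + 6)·(14x^2 + 18x + 15) = 17x^3 + 14 ≡ 1 (mod x^3 + 3).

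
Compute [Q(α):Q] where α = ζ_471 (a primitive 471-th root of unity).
[Q(α):Q] = 312

The minimal polynomial of ζ_471 over Q is the 471-th cyclotomic polynomial Φ_471(x), which is irreducible over Q and has degree φ(471) = 312. Hence [Q(α):Q] = φ(471) = 312.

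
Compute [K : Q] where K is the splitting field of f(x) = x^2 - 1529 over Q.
[K : Q] = 2

f(x) = x^2 - 1529 factors as (x - √1529)(x + √1529). The splitting field is K = Q(√1529). Since 1529 is squarefree and > 1, it is not a perfect square, so x^2 - 1529 is irreducible over Q and [Q(√1529) : Q] = 2. Hence [K : Q] = 2.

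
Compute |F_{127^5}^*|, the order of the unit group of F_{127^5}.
|F_{127^5}^*| = 33038369406

F_{127^5} has 127^5 = 33038369407 elements; its multiplicative group consists of all nonzero elements, so |F_{127^5}^*| = 33038369407 - 1 = 33038369406. (It is cyclic since any finite subgroup of the multiplicative group of a field is cyclic.)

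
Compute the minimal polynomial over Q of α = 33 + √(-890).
m_α(x) = x^2 - 66x + 1979

From α - 33 = √(-890), squaring gives (α - 33)^2 = -890, i.e. α^2 - 66α + 1089 = -890, so α^2 - 66α + 1979 = 0. The discriminant of x^2 - 66x + 1979 is (-66)^2 - 4·(1979) = 4356 - 7916 = -3560, and 4·(-890) is not a perfect square in Q since -890 is squarefree and ≠ 1. Hence x^2 - 66x + 1979 is irreducible over Q and is the minimal polynomial of α.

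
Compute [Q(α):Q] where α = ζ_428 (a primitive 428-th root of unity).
[Q(α):Q] = 212

The minimal polynomial of ζ_428 over Q is the 428-th cyclotomic polynomial Φ_428(x), which is irreducible over Q and has degree φ(428) = 212. Hence [Q(α):Q] = φ(428) = 212.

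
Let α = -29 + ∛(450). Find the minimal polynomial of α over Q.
m_α(x) = x^3 + 87x^2 + 2523x + 23939

Set β = α + 29 = ∛(450), so β^3 = 450. Then (α + 29)^3 - 450 = 0, i.e. α is a root of g(x) = (x + 29)^3 - 450 = x^3 + 87x^2 + 2523x + 23939. Since g(x) = h(x + 29) where h(x) = x^3 - 450, and h is irreducible over Q (because 450 is not a perfect cube, so h has no rational root, and a monic cubic with no rational root is irreducible), g is also irreducible (irreducibility is preserved under the substitution x → x + 29). Hence m_α(x) = x^3 + 87x^2 + 2523x + 23939.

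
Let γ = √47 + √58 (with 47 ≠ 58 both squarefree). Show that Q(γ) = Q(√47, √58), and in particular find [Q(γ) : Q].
[Q(γ) : Q] = 4 (equivalently, Q(γ) = Q(√47, √58))

Obviously Q(γ) ⊆ Q(√47, √58), and [Q(√47, √58):Q] = 4 (since 47, 58 are distinct squarefree integers > 1 with 2726 not a perfect square). To show equality we compute the minimal polynomial of γ. From γ = √47 + √58: γ^2 = 47 + 2√(2726) + 58 = 105 + 2√(2726), so γ^2 - 105 = 2√(2726); squaring, (γ^2 - 105)^2 = 4·2726, i.e. γ^4 - 210γ^2 + 11025 - 10904 = 0, i.e. γ^4 - 210γ^2 + 121 = 0. So γ is a root of x^4 - 210x^2 + 121. This polynomial is irreducible over Q: it has no rational root (each ±√47 ± √58 is irrational), and any factorization into two quadratics over Q would force √(2726) ∈ Q (pairing opposite roots) or √47, √58 ∈ Q (other pairings), all impossible. Hence [Q(γ):Q] = 4 = [Q(√47, √58):Q], so Q(γ) = Q(√47, √58).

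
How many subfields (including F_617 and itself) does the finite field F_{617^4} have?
F_{617^4} has 3 subfields

The subfields of F_{p^n} are exactly the fields F_{p^d} for d | n (each is the fixed field of the unique index-d subgroup of Gal(F_{p^n}/F_p) ≅ Z/nZ). The divisors of n = 4 are {1, 2, 4}, giving 3 subfields: F_{617^1}, F_{617^2}, F_{617^4}.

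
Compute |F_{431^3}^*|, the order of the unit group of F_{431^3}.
|F_{431^3}^*| = 80062990

F_{431^3} has 431^3 = 80062991 elements; its multiplicative group consists of all nonzero elements, so |F_{431^3}^*| = 80062991 - 1 = 80062990. (It is cyclic since any finite subgroup of the multiplicative group of a field is cyclic.)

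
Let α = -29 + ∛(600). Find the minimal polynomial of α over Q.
m_α(x) = x^3 + 87x^2 + 2523x + 23789

Set β = α + 29 = ∛(600), so β^3 = 600. Then (α + 29)^3 - 600 = 0, i.e. α is a root of g(x) = (x + 29)^3 - 600 = x^3 + 87x^2 + 2523x + 23789. Since g(x) = h(x + 29) where h(x) = x^3 - 600, and h is irreducible over Q (because 600 is not a perfect cube, so h has no rational root, and a monic cubic with no rational root is irreducible), g is also irreducible (irreducibility is preserved under the substitution x → x + 29). Hence m_α(x) = x^3 + 87x^2 + 2523x + 23789.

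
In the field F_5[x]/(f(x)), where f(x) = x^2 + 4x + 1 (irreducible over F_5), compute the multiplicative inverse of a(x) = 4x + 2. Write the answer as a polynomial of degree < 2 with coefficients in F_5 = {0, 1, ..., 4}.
a(x)^(-1) ≡ 2x + 2 (mod f(x))

Since f is irreducible over F_5, F_5[x]/(f) is a field and a(x) ≠ 0 has an inverse. Apply the extended Euclidean algorithm to f(x) and a(x) in F_5[x]: f(x) = (4x + 4)·a(x) + (3). The last nonzero remainder is the constant 3 = gcd(f, a) in F_5. Back-substituting through the division chain expresses 3 = s(x)·a(x) + t(x)·f(x) with s(x) ≡ x + 1 (mod f), so (x + 1)·a(x) ≡ 3 (mod f). Multiplying by 3^(-1) ≡ 2 in F_5 gives a(x)^(-1) ≡ 2·(x + 1) ≡ 2x + 2 (mod f). Check: (4x + 2)·(2x + 2) = 3x^2 + 2x + 4 ≡ 1 (mod x^2 + 4x + 1).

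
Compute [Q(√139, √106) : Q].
[Q(√139, √106) : Q] = 4

[Q(√139):Q] = 2 (min poly x^2 - 139, irreducible since 139 is squarefree > 1). For the top step, suppose √106 ∈ Q(√139), say √106 = c + d√139 with c, d ∈ Q. Squaring: 106 = c^2 + 139d^2 + 2cd√139. Since √139 ∉ Q this forces 2cd = 0. If d = 0 then √106 = c ∈ Q, contradicting 106 squarefree > 1. If c = 0 then 106 = 139d^2, so 139·106 = (139d)^2 is a perfect square in Q — but 139·106 = 14734 is not a perfect square (since 139 and 106 are distinct squarefree integers). Contradiction. Hence √106 ∉ Q(√139), so x^2 - 106 stays irreducible over Q(√139) and [Q(√139, √106) : Q(√139)] = 2. By the tower law, [Q(√139, √106) : Q] = 2 · 2 = 4.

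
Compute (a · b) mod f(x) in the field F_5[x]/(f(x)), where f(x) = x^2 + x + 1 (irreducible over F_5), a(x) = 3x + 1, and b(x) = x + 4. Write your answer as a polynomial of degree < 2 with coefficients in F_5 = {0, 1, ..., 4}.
a · b ≡ 1 (mod f(x))

Multiply in F_5[x]: a(x)·b(x) = (3x + 1)·(x + 4) = 3x^2 + 3x + 4. This has degree ≥ 2, so divide by f(x) over F_5: 3x^2 + 3x + 4 = (3)·(x^2 + x + 1) + (1). Hence a·b ≡ 1 (mod f). (F_5[x]/(f) is a field with 5^2 = 25 elements since f is irreducible of degree 2.)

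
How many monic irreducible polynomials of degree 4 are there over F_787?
There are 95904334698 monic irreducible polynomials of degree 4 over F_787

Each element of F_{787^4} that lies in no proper subfield is a root of exactly one monic irreducible of degree 4 over F_787, and each such polynomial has 4 distinct roots in F_{787^4}. By Möbius inversion the count is N_787(4) = (1/4) Σ_{d|4} μ(4/d) · 787^d = (1/4)(μ(4)·787^1 + μ(2)·787^2 + μ(1)·787^4) = 383617338792/4 = 95904334698.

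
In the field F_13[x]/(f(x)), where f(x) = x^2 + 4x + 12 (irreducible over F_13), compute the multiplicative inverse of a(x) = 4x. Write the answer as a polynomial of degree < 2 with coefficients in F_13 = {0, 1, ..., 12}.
a(x)^(-1) ≡ 10x + 1 (mod f(x))

Since f is irreducible over F_13, F_13[x]/(f) is a field and a(x) ≠ 0 has an inverse. Apply the extended Euclidean algorithm to f(x) and a(x) in F_13[x]: f(x) = (10x + 1)·a(x) + (12). The last nonzero remainder is the constant 12 = gcd(f, a) in F_13. Back-substituting through the division chain expresses 12 = s(x)·a(x) + t(x)·f(x) with s(x) ≡ 3x + 12 (mod f), so (3x + 12)·a(x) ≡ 12 (mod f). Multiplying by 12^(-1) ≡ 12 in F_13 gives a(x)^(-1) ≡ 12·(3x + 12) ≡ 10x + 1 (mod f). Check: (4x)·(10x + 1) = x^2 + 4x ≡ 1 (mod x^2 + 4x + 12).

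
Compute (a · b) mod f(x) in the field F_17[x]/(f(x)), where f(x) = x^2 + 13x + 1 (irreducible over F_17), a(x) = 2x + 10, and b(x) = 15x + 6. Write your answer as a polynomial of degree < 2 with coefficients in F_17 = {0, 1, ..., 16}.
a · b ≡ 10x + 13 (mod f(x))

Multiply in F_17[x]: a(x)·b(x) = (2x + 10)·(15x + 6) = 13x^2 + 9x + 9. This has degree ≥ 2, so divide by f(x) over F_17: 13x^2 + 9x + 9 = (13)·(x^2 + 13x + 1) + (10x + 13). Hence a·b ≡ 10x + 13 (mod f). (F_17[x]/(f) is a field with 17^2 = 289 elements since f is irreducible of degree 2.)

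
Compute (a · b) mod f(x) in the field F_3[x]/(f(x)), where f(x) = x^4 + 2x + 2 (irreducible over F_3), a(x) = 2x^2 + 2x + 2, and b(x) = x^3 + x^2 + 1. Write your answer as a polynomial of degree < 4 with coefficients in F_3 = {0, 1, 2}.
a · b ≡ x^3 + 2x (mod f(x))

Multiply in F_3[x]: a(x)·b(x) = (2x^2 + 2x + 2)·(x^3 + x^2 + 1) = 2x^5 + x^4 + x^3 + x^2 + 2x + 2. This has degree ≥ 4, so divide by f(x) over F_3: 2x^5 + x^4 + x^3 + x^2 + 2x + 2 = (2x + 1)·(x^4 + 2x + 2) + (x^3 + 2x). Hence a·b ≡ x^3 + 2x (mod f). (F_3[x]/(f) is a field with 3^4 = 81 elements since f is irreducible of degree 4.)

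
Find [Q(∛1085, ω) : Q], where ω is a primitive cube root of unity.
[Q(∛1085, ω) : Q] = 6

[Q(∛1085):Q] = 3 (min poly x^3 - 1085, irreducible since 1085 is not a perfect cube). [Q(ω):Q] = 2 (min poly x^2 + x + 1). Since Q(∛1085) ⊂ R and ω ∉ R, we have ω ∉ Q(∛1085), so x^2 + x + 1 remains irreducible over Q(∛1085) and [Q(∛1085, ω) : Q(∛1085)] = 2. By the tower law, [Q(∛1085, ω) : Q] = 3 · 2 = 6. (In fact Q(∛1085, ω) is the splitting field of x^3 - 1085 over Q.)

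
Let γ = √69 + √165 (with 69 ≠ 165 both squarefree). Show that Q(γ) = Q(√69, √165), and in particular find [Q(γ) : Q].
[Q(γ) : Q] = 4 (equivalently, Q(γ) = Q(√69, √165))

Obviously Q(γ) ⊆ Q(√69, √165), and [Q(√69, √165):Q] = 4 (since 69, 165 are distinct squarefree integers > 1 with 11385 not a perfect square). To show equality we compute the minimal polynomial of γ. From γ = √69 + √165: γ^2 = 69 + 2√(11385) + 165 = 234 + 2√(11385), so γ^2 - 234 = 2√(11385); squaring, (γ^2 - 234)^2 = 4·11385, i.e. γ^4 - 468γ^2 + 54756 - 45540 = 0, i.e. γ^4 - 468γ^2 + 9216 = 0. So γ is a root of x^4 - 468x^2 + 9216. This polynomial is irreducible over Q: it has no rational root (each ±√69 ± √165 is irrational), and any factorization into two quadratics over Q would force √(11385) ∈ Q (pairing opposite roots) or √69, √165 ∈ Q (other pairings), all impossible. Hence [Q(γ):Q] = 4 = [Q(√69, √165):Q], so Q(γ) = Q(√69, √165).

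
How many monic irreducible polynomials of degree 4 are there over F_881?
There are 150606280440 monic irreducible polynomials of degree 4 over F_881

Each element of F_{881^4} that lies in no proper subfield is a root of exactly one monic irreducible of degree 4 over F_881, and each such polynomial has 4 distinct roots in F_{881^4}. By Möbius inversion the count is N_881(4) = (1/4) Σ_{d|4} μ(4/d) · 881^d = (1/4)(μ(4)·881^1 + μ(2)·881^2 + μ(1)·881^4) = 602425121760/4 = 150606280440.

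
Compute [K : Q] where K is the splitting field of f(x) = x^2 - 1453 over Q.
[K : Q] = 2

f(x) = x^2 - 1453 factors as (x - √1453)(x + √1453). The splitting field is K = Q(√1453). Since 1453 is squarefree and > 1, it is not a perfect square, so x^2 - 1453 is irreducible over Q and [Q(√1453) : Q] = 2. Hence [K : Q] = 2.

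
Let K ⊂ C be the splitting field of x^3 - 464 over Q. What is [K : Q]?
[K : Q] = 6

The roots of x^3 - 464 are ∛464, ω∛464, ω^2∛464 where ω = e^(2πi/3) is a primitive cube root of unity, so K = Q(∛464, ω). Now [Q(∛464):Q] = 3 (since 464 is not a perfect cube, x^3 - 464 is irreducible) and [Q(ω):Q] = 2. Both 2 and 3 divide [K:Q], and [K:Q] ≤ 3·2 = 6, so [K:Q] = 6. (Equivalently: Q(∛464) ⊂ R but ω ∉ R, so [K : Q(∛464)] = 2.)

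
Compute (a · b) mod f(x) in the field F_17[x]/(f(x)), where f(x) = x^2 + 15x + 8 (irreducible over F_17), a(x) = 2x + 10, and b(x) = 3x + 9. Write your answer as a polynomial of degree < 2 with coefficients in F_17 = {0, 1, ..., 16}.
a · b ≡ 9x + 8 (mod f(x))

Multiply in F_17[x]: a(x)·b(x) = (2x + 10)·(3x + 9) = 6x^2 + 14x + 5. This has degree ≥ 2, so divide by f(x) over F_17: 6x^2 + 14x + 5 = (6)·(x^2 + 15x + 8) + (9x + 8). Hence a·b ≡ 9x + 8 (mod f). (F_17[x]/(f) is a field with 17^2 = 289 elements since f is irreducible of degree 2.)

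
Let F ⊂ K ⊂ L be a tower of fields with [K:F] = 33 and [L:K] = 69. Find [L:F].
[L:F] = 2277

The tower law says that for any tower of field extensions F ⊂ K ⊂ L with finite degrees, [L:F] = [L:K] · [K:F]. Here this gives [L:F] = 69 · 33 = 2277.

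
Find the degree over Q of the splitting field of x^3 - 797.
[K : Q] = 6

The roots of x^3 - 797 are ∛797, ω∛797, ω^2∛797 where ω = e^(2πi/3) is a primitive cube root of unity, so K = Q(∛797, ω). Now [Q(∛797):Q] = 3 (since 797 is not a perfect cube, x^3 - 797 is irreducible) and [Q(ω):Q] = 2. Both 2 and 3 divide [K:Q], and [K:Q] ≤ 3·2 = 6, so [K:Q] = 6. (Equivalently: Q(∛797) ⊂ R but ω ∉ R, so [K : Q(∛797)] = 2.)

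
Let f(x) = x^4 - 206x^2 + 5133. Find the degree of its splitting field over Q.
[K : Q] = 4

Solving the quadratic in x^2: x^2 = (206 ± √(206^2 - 4·5133))/2 = (206 ± √21904)/2 = (206 ± 148)/2, giving x^2 = 29 or x^2 = 177. So f(x) = (x^2 - 29)(x^2 - 177) and the roots of f are ±√29, ±√177. Hence the splitting field is K = Q(√29, √177). Since 29 and 177 are distinct squarefree integers > 1, their product 5133 is not a perfect square, so √177 ∉ Q(√29). By the tower law [K:Q] = [Q(√29,√177):Q(√29)] · [Q(√29):Q] = 2 · 2 = 4.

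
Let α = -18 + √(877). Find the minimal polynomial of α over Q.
m_α(x) = x^2 + 36x - 553

From α + 18 = √(877), squaring gives (α + 18)^2 = 877, i.e. α^2 + 36α + 324 = 877, so α^2 + 36α - 553 = 0. The discriminant of x^2 + 36x - 553 is (36)^2 - 4·(-553) = 1296 + 2212 = 3508, and 4·(877) is not a perfect square in Q since 877 is squarefree and ≠ 1. Hence x^2 + 36x - 553 is irreducible over Q and is the minimal polynomial of α.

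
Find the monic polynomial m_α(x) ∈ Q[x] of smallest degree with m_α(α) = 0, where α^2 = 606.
m_α(x) = x^2 - 606

α satisfies α^2 - 606 = 0, so x^2 - 606 annihilates α. Since d = 606 is squarefree and ≠ 1, it is not a perfect square in Q, so x^2 - 606 has no rational root and is therefore irreducible over Q (a degree-2 polynomial over a field is irreducible iff it has no root). Hence m_α(x) = x^2 - 606.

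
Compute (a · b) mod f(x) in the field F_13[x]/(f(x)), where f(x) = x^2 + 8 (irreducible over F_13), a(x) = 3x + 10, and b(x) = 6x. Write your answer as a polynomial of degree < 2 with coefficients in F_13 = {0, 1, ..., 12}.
a · b ≡ 8x + 12 (mod f(x))

Multiply in F_13[x]: a(x)·b(x) = (3x + 10)·(6x) = 5x^2 + 8x. This has degree ≥ 2, so divide by f(x) over F_13: 5x^2 + 8x = (5)·(x^2 + 8) + (8x + 12). Hence a·b ≡ 8x + 12 (mod f). (F_13[x]/(f) is a field with 13^2 = 169 elements since f is irreducible of degree 2.)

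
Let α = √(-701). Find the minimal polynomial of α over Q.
m_α(x) = x^2 + 701

α satisfies α^2 + 701 = 0, so x^2 + 701 annihilates α. Since d = -701 is squarefree and ≠ 1, it is not a perfect square in Q, so x^2 + 701 has no rational root and is therefore irreducible over Q (a degree-2 polynomial over a field is irreducible iff it has no root). Hence m_α(x) = x^2 + 701.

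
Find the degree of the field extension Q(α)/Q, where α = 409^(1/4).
[Q(α):Q] = 4

α is a root of x^4 - 409. By Eisenstein's criterion at the prime p = 409 (which divides the constant term 409 but p^2 = 167281 does not, since 409 is squarefree), x^4 - 409 is irreducible over Q. Hence [Q(α):Q] = 4.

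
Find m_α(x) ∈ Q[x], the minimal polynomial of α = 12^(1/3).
m_α(x) = x^3 - 12

α satisfies α^3 = 12, so x^3 - 12 annihilates α. By the rational root test, a rational root p/q (in lowest terms) of x^3 - 12 would satisfy p^3 = 12 q^3, forcing q = 1 and p^3 = 12; but 12 is not a perfect cube, contradiction. A monic cubic over Q with no rational root is irreducible (any nontrivial factorization would include a linear factor). Hence x^3 - 12 is the minimal polynomial of α, and in particular [Q(α):Q] = 3.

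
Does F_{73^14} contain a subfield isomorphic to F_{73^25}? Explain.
No: F_{73^25} is not a subfield of F_{73^14}

F_{p^m} embeds in F_{p^n} iff m | n. Here 25 ∤ 14 (since 14 = 0·25 + 14 with remainder 14 ≠ 0), so F_{73^25} is not a subfield of F_{73^14}. Equivalently: if it were, the tower law would give 25 = [F_{73^25}:F_73] dividing [F_{73^14}:F_73] = 14, contradiction.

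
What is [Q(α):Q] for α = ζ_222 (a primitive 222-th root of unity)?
[Q(α):Q] = 72

The minimal polynomial of ζ_222 over Q is the 222-th cyclotomic polynomial Φ_222(x), which is irreducible over Q and has degree φ(222) = 72. Hence [Q(α):Q] = φ(222) = 72.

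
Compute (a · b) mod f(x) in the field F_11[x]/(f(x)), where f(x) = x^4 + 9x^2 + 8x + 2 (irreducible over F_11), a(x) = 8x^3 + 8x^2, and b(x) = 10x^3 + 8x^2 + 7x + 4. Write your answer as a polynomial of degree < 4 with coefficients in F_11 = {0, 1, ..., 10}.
a · b ≡ 6x^2 + 2x + 1 (mod f(x))

Multiply in F_11[x]: a(x)·b(x) = (8x^3 + 8x^2)·(10x^3 + 8x^2 + 7x + 4) = 3x^6 + x^5 + 10x^4 + 10x^2. This has degree ≥ 4, so divide by f(x) over F_11: 3x^6 + x^5 + 10x^4 + 10x^2 = (3x^2 + x + 5)·(x^4 + 9x^2 + 8x + 2) + (6x^2 + 2x + 1). Hence a·b ≡ 6x^2 + 2x + 1 (mod f). (F_11[x]/(f) is a field with 11^4 = 14641 elements since f is irreducible of degree 4.)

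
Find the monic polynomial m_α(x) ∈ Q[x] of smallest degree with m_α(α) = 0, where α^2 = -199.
m_α(x) = x^2 + 199

α satisfies α^2 + 199 = 0, so x^2 + 199 annihilates α. Since d = -199 is squarefree and ≠ 1, it is not a perfect square in Q, so x^2 + 199 has no rational root and is therefore irreducible over Q (a degree-2 polynomial over a field is irreducible iff it has no root). Hence m_α(x) = x^2 + 199.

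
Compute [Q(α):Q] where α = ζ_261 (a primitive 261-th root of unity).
[Q(α):Q] = 168

The minimal polynomial of ζ_261 over Q is the 261-th cyclotomic polynomial Φ_261(x), which is irreducible over Q and has degree φ(261) = 168. Hence [Q(α):Q] = φ(261) = 168.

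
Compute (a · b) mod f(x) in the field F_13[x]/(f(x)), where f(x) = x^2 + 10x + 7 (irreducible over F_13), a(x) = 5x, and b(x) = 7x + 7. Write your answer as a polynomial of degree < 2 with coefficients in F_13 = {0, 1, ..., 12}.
a · b ≡ 10x + 2 (mod f(x))

Multiply in F_13[x]: a(x)·b(x) = (5x)·(7x + 7) = 9x^2 + 9x. This has degree ≥ 2, so divide by f(x) over F_13: 9x^2 + 9x = (9)·(x^2 + 10x + 7) + (10x + 2). Hence a·b ≡ 10x + 2 (mod f). (F_13[x]/(f) is a field with 13^2 = 169 elements since f is irreducible of degree 2.)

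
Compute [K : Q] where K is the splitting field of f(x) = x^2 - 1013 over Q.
[K : Q] = 2

f(x) = x^2 - 1013 factors as (x - √1013)(x + √1013). The splitting field is K = Q(√1013). Since 1013 is squarefree and > 1, it is not a perfect square, so x^2 - 1013 is irreducible over Q and [Q(√1013) : Q] = 2. Hence [K : Q] = 2.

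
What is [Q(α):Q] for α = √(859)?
[Q(α):Q] = 2

[Q(α):Q] equals the degree of the minimal polynomial of α. Here α^2 = 859 and x^2 - 859 is irreducible (d = 859 is squarefree, ≠ 1, hence not a square), so deg(m_α) = 2. Thus [Q(α):Q] = 2.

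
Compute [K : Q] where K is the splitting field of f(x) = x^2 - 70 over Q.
[K : Q] = 2

f(x) = x^2 - 70 factors as (x - √70)(x + √70). The splitting field is K = Q(√70). Since 70 is squarefree and > 1, it is not a perfect square, so x^2 - 70 is irreducible over Q and [Q(√70) : Q] = 2. Hence [K : Q] = 2.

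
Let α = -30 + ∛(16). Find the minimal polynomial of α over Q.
m_α(x) = x^3 + 90x^2 + 2700x + 26984

Set β = α + 30 = ∛(16), so β^3 = 16. Then (α + 30)^3 - 16 = 0, i.e. α is a root of g(x) = (x + 30)^3 - 16 = x^3 + 90x^2 + 2700x + 26984. Since g(x) = h(x + 30) where h(x) = x^3 - 16, and h is irreducible over Q (because 16 is not a perfect cube, so h has no rational root, and a monic cubic with no rational root is irreducible), g is also irreducible (irreducibility is preserved under the substitution x → x + 30). Hence m_α(x) = x^3 + 90x^2 + 2700x + 26984.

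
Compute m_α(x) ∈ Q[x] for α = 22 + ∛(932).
m_α(x) = x^3 - 66x^2 + 1452x - 11580

Set β = α - 22 = ∛(932), so β^3 = 932. Then (α - 22)^3 - 932 = 0, i.e. α is a root of g(x) = (x - 22)^3 - 932 = x^3 - 66x^2 + 1452x - 11580. Since g(x) = h(x - 22) where h(x) = x^3 - 932, and h is irreducible over Q (because 932 is not a perfect cube, so h has no rational root, and a monic cubic with no rational root is irreducible), g is also irreducible (irreducibility is preserved under the substitution x → x - 22). Hence m_α(x) = x^3 - 66x^2 + 1452x - 11580.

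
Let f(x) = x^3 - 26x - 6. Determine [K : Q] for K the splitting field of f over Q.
[K : Q] = 6

By the rational root test, any rational root of the monic integer polynomial f(x) = x^3 - 26x - 6 must be an integer dividing the constant term -6, i.e. one of ±{1, 2, 3, 6}. Evaluating: f(1) = -31, f(-1) = 19, f(2) = -50, f(-2) = 38, f(3) = -57, f(-3) = 45, f(6) = 54, f(-6) = -66; none is 0, so f has no rational root and is therefore irreducible over Q (a cubic with no linear factor over a field is irreducible). For an irreducible cubic, the Galois group is A_3 or S_3 according as the discriminant disc(f) = -4a^3 - 27b^2 = -4·(-26)^3 - 27·(-6)^2 = 69332 is or is not a square in Q. Here disc(f) = 69332 is not a perfect square in Q, so the Galois group of f over Q is not contained in A_3 and must be all of S_3. The splitting field has degree |S_3| = 6 over Q, so [K : Q] = 6.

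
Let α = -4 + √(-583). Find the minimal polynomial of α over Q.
m_α(x) = x^2 + 8x + 599

From α + 4 = √(-583), squaring gives (α + 4)^2 = -583, i.e. α^2 + 8α + 16 = -583, so α^2 + 8α + 599 = 0. The discriminant of x^2 + 8x + 599 is (8)^2 - 4·(599) = 64 - 2396 = -2332, and 4·(-583) is not a perfect square in Q since -583 is squarefree and ≠ 1. Hence x^2 + 8x + 599 is irreducible over Q and is the minimal polynomial of α.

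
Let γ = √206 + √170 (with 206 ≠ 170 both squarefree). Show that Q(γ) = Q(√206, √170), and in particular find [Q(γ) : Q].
[Q(γ) : Q] = 4 (equivalently, Q(γ) = Q(√206, √170))

Obviously Q(γ) ⊆ Q(√206, √170), and [Q(√206, √170):Q] = 4 (since 206, 170 are distinct squarefree integers > 1 with 35020 not a perfect square). To show equality we compute the minimal polynomial of γ. From γ = √206 + √170: γ^2 = 206 + 2√(35020) + 170 = 376 + 2√(35020), so γ^2 - 376 = 2√(35020); squaring, (γ^2 - 376)^2 = 4·35020, i.e. γ^4 - 752γ^2 + 141376 - 140080 = 0, i.e. γ^4 - 752γ^2 + 1296 = 0. So γ is a root of x^4 - 752x^2 + 1296. This polynomial is irreducible over Q: it has no rational root (each ±√206 ± √170 is irrational), and any factorization into two quadratics over Q would force √(35020) ∈ Q (pairing opposite roots) or √206, √170 ∈ Q (other pairings), all impossible. Hence [Q(γ):Q] = 4 = [Q(√206, √170):Q], so Q(γ) = Q(√206, √170).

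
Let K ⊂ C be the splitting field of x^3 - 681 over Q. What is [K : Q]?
[K : Q] = 6

The roots of x^3 - 681 are ∛681, ω∛681, ω^2∛681 where ω = e^(2πi/3) is a primitive cube root of unity, so K = Q(∛681, ω). Now [Q(∛681):Q] = 3 (since 681 is not a perfect cube, x^3 - 681 is irreducible) and [Q(ω):Q] = 2. Both 2 and 3 divide [K:Q], and [K:Q] ≤ 3·2 = 6, so [K:Q] = 6. (Equivalently: Q(∛681) ⊂ R but ω ∉ R, so [K : Q(∛681)] = 2.)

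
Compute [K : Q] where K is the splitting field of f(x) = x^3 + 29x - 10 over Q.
[K : Q] = 6

By the rational root test, any rational root of the monic integer polynomial f(x) = x^3 + 29x - 10 must be an integer dividing the constant term -10, i.e. one of ±{1, 2, 5, 10}. Evaluating: f(1) = 20, f(-1) = -40, f(2) = 56, f(-2) = -76, f(5) = 260, f(-5) = -280, f(10) = 1280, f(-10) = -1300; none is 0, so f has no rational root and is therefore irreducible over Q (a cubic with no linear factor over a field is irreducible). For an irreducible cubic, the Galois group is A_3 or S_3 according as the discriminant disc(f) = -4a^3 - 27b^2 = -4·(29)^3 - 27·(-10)^2 = -100256 is or is not a square in Q. Here disc(f) = -100256 is not a perfect square in Q, so the Galois group of f over Q is not contained in A_3 and must be all of S_3. The splitting field has degree |S_3| = 6 over Q, so [K : Q] = 6.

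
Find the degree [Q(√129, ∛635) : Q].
[Q(√129, ∛635) : Q] = 6

Let L = Q(√129, ∛635). Since Q(√129) ⊂ L and [Q(√129):Q] = 2, the tower law gives 2 | [L:Q]. Likewise Q(∛635) ⊂ L with [Q(∛635):Q] = 3 (because 635 is not a perfect cube), so 3 | [L:Q]. As gcd(2,3) = 1, [L:Q] is divisible by 6. Conversely L is generated over Q by √129 and ∛635, so [L:Q] ≤ 2·3 = 6. Therefore [Q(√129, ∛635) : Q] = 6.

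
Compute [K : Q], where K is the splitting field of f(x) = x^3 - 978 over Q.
[K : Q] = 6

The roots of x^3 - 978 are ∛978, ω∛978, ω^2∛978 where ω = e^(2πi/3) is a primitive cube root of unity, so K = Q(∛978, ω). Now [Q(∛978):Q] = 3 (since 978 is not a perfect cube, x^3 - 978 is irreducible) and [Q(ω):Q] = 2. Both 2 and 3 divide [K:Q], and [K:Q] ≤ 3·2 = 6, so [K:Q] = 6. (Equivalently: Q(∛978) ⊂ R but ω ∉ R, so [K : Q(∛978)] = 2.)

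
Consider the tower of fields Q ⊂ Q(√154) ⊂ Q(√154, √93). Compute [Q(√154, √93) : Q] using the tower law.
[Q(√154, √93) : Q] = 4

[Q(√154):Q] = 2 (min poly x^2 - 154, irreducible since 154 is squarefree > 1). For the top step, suppose √93 ∈ Q(√154), say √93 = c + d√154 with c, d ∈ Q. Squaring: 93 = c^2 + 154d^2 + 2cd√154. Since √154 ∉ Q this forces 2cd = 0. If d = 0 then √93 = c ∈ Q, contradicting 93 squarefree > 1. If c = 0 then 93 = 154d^2, so 154·93 = (154d)^2 is a perfect square in Q — but 154·93 = 14322 is not a perfect square (since 154 and 93 are distinct squarefree integers). Contradiction. Hence √93 ∉ Q(√154), so x^2 - 93 stays irreducible over Q(√154) and [Q(√154, √93) : Q(√154)] = 2. By the tower law, [Q(√154, √93) : Q] = 2 · 2 = 4.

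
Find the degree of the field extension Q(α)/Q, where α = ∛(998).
[Q(α):Q] = 3

The minimal polynomial of α is x^3 - 998, irreducible over Q since 998 is not a perfect cube (so x^3 - 998 has no rational root). Hence [Q(α):Q] = deg(m_α) = 3.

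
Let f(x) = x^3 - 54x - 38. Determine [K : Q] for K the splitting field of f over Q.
[K : Q] = 6

By the rational root test, any rational root of the monic integer polynomial f(x) = x^3 - 54x - 38 must be an integer dividing the constant term -38, i.e. one of ±{1, 2, 19, 38}. Evaluating: f(1) = -91, f(-1) = 15, f(2) = -138, f(-2) = 62, f(19) = 5795, f(-19) = -5871, f(38) = 52782, f(-38) = -52858; none is 0, so f has no rational root and is therefore irreducible over Q (a cubic with no linear factor over a field is irreducible). For an irreducible cubic, the Galois group is A_3 or S_3 according as the discriminant disc(f) = -4a^3 - 27b^2 = -4·(-54)^3 - 27·(-38)^2 = 590868 is or is not a square in Q. Here disc(f) = 590868 is not a perfect square in Q, so the Galois group of f over Q is not contained in A_3 and must be all of S_3. The splitting field has degree |S_3| = 6 over Q, so [K : Q] = 6.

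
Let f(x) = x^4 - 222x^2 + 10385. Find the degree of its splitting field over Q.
[K : Q] = 4

Solving the quadratic in x^2: x^2 = (222 ± √(222^2 - 4·10385))/2 = (222 ± √7744)/2 = (222 ± 88)/2, giving x^2 = 155 or x^2 = 67. So f(x) = (x^2 - 155)(x^2 - 67) and the roots of f are ±√155, ±√67. Hence the splitting field is K = Q(√155, √67). Since 155 and 67 are distinct squarefree integers > 1, their product 10385 is not a perfect square, so √67 ∉ Q(√155). By the tower law [K:Q] = [Q(√155,√67):Q(√155)] · [Q(√155):Q] = 2 · 2 = 4.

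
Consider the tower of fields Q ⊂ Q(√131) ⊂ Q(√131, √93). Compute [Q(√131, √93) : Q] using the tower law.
[Q(√131, √93) : Q] = 4

[Q(√131):Q] = 2 (min poly x^2 - 131, irreducible since 131 is squarefree > 1). For the top step, suppose √93 ∈ Q(√131), say √93 = c + d√131 with c, d ∈ Q. Squaring: 93 = c^2 + 131d^2 + 2cd√131. Since √131 ∉ Q this forces 2cd = 0. If d = 0 then √93 = c ∈ Q, contradicting 93 squarefree > 1. If c = 0 then 93 = 131d^2, so 131·93 = (131d)^2 is a perfect square in Q — but 131·93 = 12183 is not a perfect square (since 131 and 93 are distinct squarefree integers). Contradiction. Hence √93 ∉ Q(√131), so x^2 - 93 stays irreducible over Q(√131) and [Q(√131, √93) : Q(√131)] = 2. By the tower law, [Q(√131, √93) : Q] = 2 · 2 = 4.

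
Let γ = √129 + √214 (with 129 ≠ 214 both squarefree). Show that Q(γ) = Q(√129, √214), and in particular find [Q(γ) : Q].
[Q(γ) : Q] = 4 (equivalently, Q(γ) = Q(√129, √214))

Obviously Q(γ) ⊆ Q(√129, √214), and [Q(√129, √214):Q] = 4 (since 129, 214 are distinct squarefree integers > 1 with 27606 not a perfect square). To show equality we compute the minimal polynomial of γ. From γ = √129 + √214: γ^2 = 129 + 2√(27606) + 214 = 343 + 2√(27606), so γ^2 - 343 = 2√(27606); squaring, (γ^2 - 343)^2 = 4·27606, i.e. γ^4 - 686γ^2 + 117649 - 110424 = 0, i.e. γ^4 - 686γ^2 + 7225 = 0. So γ is a root of x^4 - 686x^2 + 7225. This polynomial is irreducible over Q: it has no rational root (each ±√129 ± √214 is irrational), and any factorization into two quadratics over Q would force √(27606) ∈ Q (pairing opposite roots) or √129, √214 ∈ Q (other pairings), all impossible. Hence [Q(γ):Q] = 4 = [Q(√129, √214):Q], so Q(γ) = Q(√129, √214).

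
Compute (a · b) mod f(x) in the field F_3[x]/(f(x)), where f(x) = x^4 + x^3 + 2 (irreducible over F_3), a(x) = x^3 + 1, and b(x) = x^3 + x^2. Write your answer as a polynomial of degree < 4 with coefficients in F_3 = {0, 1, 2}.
a · b ≡ x^3 + 2x^2 (mod f(x))

Multiply in F_3[x]: a(x)·b(x) = (x^3 + 1)·(x^3 + x^2) = x^6 + x^5 + x^3 + x^2. This has degree ≥ 4, so divide by f(x) over F_3: x^6 + x^5 + x^3 + x^2 = (x^2)·(x^4 + x^3 + 2) + (x^3 + 2x^2). Hence a·b ≡ x^3 + 2x^2 (mod f). (F_3[x]/(f) is a field with 3^4 = 81 elements since f is irreducible of degree 4.)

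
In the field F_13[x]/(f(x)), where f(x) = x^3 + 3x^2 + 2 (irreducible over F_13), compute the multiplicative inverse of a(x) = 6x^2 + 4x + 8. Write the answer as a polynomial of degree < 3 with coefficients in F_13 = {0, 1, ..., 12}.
a(x)^(-1) ≡ 6x + 1 (mod f(x))

Since f is irreducible over F_13, F_13[x]/(f) is a field and a(x) ≠ 0 has an inverse. Apply the extended Euclidean algorithm to f(x) and a(x) in F_13[x]: f(x) = (11x + 4)·a(x) + (9). The last nonzero remainder is the constant 9 = gcd(f, a) in F_13. Back-substituting through the division chain expresses 9 = s(x)·a(x) + t(x)·f(x) with s(x) ≡ 2x + 9 (mod f), so (2x + 9)·a(x) ≡ 9 (mod f). Multiplying by 9^(-1) ≡ 3 in F_13 gives a(x)^(-1) ≡ 3·(2x + 9) ≡ 6x + 1 (mod f). Check: (6x^2 + 4x + 8)·(6x + 1) = 10x^3 + 4x^2 + 8 ≡ 1 (mod x^3 + 3x^2 + 2).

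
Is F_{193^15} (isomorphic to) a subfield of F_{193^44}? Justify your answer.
No: F_{193^15} is not a subfield of F_{193^44}

F_{p^m} embeds in F_{p^n} iff m | n. Here 15 ∤ 44 (since 44 = 2·15 + 14 with remainder 14 ≠ 0), so F_{193^15} is not a subfield of F_{193^44}. Equivalently: if it were, the tower law would give 15 = [F_{193^15}:F_193] dividing [F_{193^44}:F_193] = 44, contradiction.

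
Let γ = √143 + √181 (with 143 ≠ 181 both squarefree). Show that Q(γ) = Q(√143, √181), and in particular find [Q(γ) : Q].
[Q(γ) : Q] = 4 (equivalently, Q(γ) = Q(√143, √181))

Obviously Q(γ) ⊆ Q(√143, √181), and [Q(√143, √181):Q] = 4 (since 143, 181 are distinct squarefree integers > 1 with 25883 not a perfect square). To show equality we compute the minimal polynomial of γ. From γ = √143 + √181: γ^2 = 143 + 2√(25883) + 181 = 324 + 2√(25883), so γ^2 - 324 = 2√(25883); squaring, (γ^2 - 324)^2 = 4·25883, i.e. γ^4 - 648γ^2 + 104976 - 103532 = 0, i.e. γ^4 - 648γ^2 + 1444 = 0. So γ is a root of x^4 - 648x^2 + 1444. This polynomial is irreducible over Q: it has no rational root (each ±√143 ± √181 is irrational), and any factorization into two quadratics over Q would force √(25883) ∈ Q (pairing opposite roots) or √143, √181 ∈ Q (other pairings), all impossible. Hence [Q(γ):Q] = 4 = [Q(√143, √181):Q], so Q(γ) = Q(√143, √181).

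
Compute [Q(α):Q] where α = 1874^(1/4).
[Q(α):Q] = 4

α is a root of x^4 - 1874. By Eisenstein's criterion at the prime p = 2 (which divides the constant term 1874 but p^2 = 4 does not, since 1874 is squarefree), x^4 - 1874 is irreducible over Q. Hence [Q(α):Q] = 4.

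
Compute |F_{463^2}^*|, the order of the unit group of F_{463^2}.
|F_{463^2}^*| = 214368

F_{463^2} has 463^2 = 214369 elements; its multiplicative group consists of all nonzero elements, so |F_{463^2}^*| = 214369 - 1 = 214368. (It is cyclic since any finite subgroup of the multiplicative group of a field is cyclic.)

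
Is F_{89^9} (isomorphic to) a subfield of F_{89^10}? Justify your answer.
No: F_{89^9} is not a subfield of F_{89^10}

F_{p^m} embeds in F_{p^n} iff m | n. Here 9 ∤ 10 (since 10 = 1·9 + 1 with remainder 1 ≠ 0), so F_{89^9} is not a subfield of F_{89^10}. Equivalently: if it were, the tower law would give 9 = [F_{89^9}:F_89] dividing [F_{89^10}:F_89] = 10, contradiction.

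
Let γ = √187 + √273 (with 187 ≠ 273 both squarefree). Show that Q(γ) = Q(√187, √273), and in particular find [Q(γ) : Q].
[Q(γ) : Q] = 4 (equivalently, Q(γ) = Q(√187, √273))

Obviously Q(γ) ⊆ Q(√187, √273), and [Q(√187, √273):Q] = 4 (since 187, 273 are distinct squarefree integers > 1 with 51051 not a perfect square). To show equality we compute the minimal polynomial of γ. From γ = √187 + √273: γ^2 = 187 + 2√(51051) + 273 = 460 + 2√(51051), so γ^2 - 460 = 2√(51051); squaring, (γ^2 - 460)^2 = 4·51051, i.e. γ^4 - 920γ^2 + 211600 - 204204 = 0, i.e. γ^4 - 920γ^2 + 7396 = 0. So γ is a root of x^4 - 920x^2 + 7396. This polynomial is irreducible over Q: it has no rational root (each ±√187 ± √273 is irrational), and any factorization into two quadratics over Q would force √(51051) ∈ Q (pairing opposite roots) or √187, √273 ∈ Q (other pairings), all impossible. Hence [Q(γ):Q] = 4 = [Q(√187, √273):Q], so Q(γ) = Q(√187, √273).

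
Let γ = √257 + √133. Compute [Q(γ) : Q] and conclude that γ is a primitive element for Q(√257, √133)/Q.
[Q(γ) : Q] = 4 (equivalently, Q(γ) = Q(√257, √133))

Obviously Q(γ) ⊆ Q(√257, √133), and [Q(√257, √133):Q] = 4 (since 257, 133 are distinct squarefree integers > 1 with 34181 not a perfect square). To show equality we compute the minimal polynomial of γ. From γ = √257 + √133: γ^2 = 257 + 2√(34181) + 133 = 390 + 2√(34181), so γ^2 - 390 = 2√(34181); squaring, (γ^2 - 390)^2 = 4·34181, i.e. γ^4 - 780γ^2 + 152100 - 136724 = 0, i.e. γ^4 - 780γ^2 + 15376 = 0. So γ is a root of x^4 - 780x^2 + 15376. This polynomial is irreducible over Q: it has no rational root (each ±√257 ± √133 is irrational), and any factorization into two quadratics over Q would force √(34181) ∈ Q (pairing opposite roots) or √257, √133 ∈ Q (other pairings), all impossible. Hence [Q(γ):Q] = 4 = [Q(√257, √133):Q], so Q(γ) = Q(√257, √133).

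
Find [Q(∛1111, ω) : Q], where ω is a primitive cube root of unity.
[Q(∛1111, ω) : Q] = 6

[Q(∛1111):Q] = 3 (min poly x^3 - 1111, irreducible since 1111 is not a perfect cube). [Q(ω):Q] = 2 (min poly x^2 + x + 1). Since Q(∛1111) ⊂ R and ω ∉ R, we have ω ∉ Q(∛1111), so x^2 + x + 1 remains irreducible over Q(∛1111) and [Q(∛1111, ω) : Q(∛1111)] = 2. By the tower law, [Q(∛1111, ω) : Q] = 3 · 2 = 6. (In fact Q(∛1111, ω) is the splitting field of x^3 - 1111 over Q.)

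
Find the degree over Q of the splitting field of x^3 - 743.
[K : Q] = 6

The roots of x^3 - 743 are ∛743, ω∛743, ω^2∛743 where ω = e^(2πi/3) is a primitive cube root of unity, so K = Q(∛743, ω). Now [Q(∛743):Q] = 3 (since 743 is not a perfect cube, x^3 - 743 is irreducible) and [Q(ω):Q] = 2. Both 2 and 3 divide [K:Q], and [K:Q] ≤ 3·2 = 6, so [K:Q] = 6. (Equivalently: Q(∛743) ⊂ R but ω ∉ R, so [K : Q(∛743)] = 2.)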